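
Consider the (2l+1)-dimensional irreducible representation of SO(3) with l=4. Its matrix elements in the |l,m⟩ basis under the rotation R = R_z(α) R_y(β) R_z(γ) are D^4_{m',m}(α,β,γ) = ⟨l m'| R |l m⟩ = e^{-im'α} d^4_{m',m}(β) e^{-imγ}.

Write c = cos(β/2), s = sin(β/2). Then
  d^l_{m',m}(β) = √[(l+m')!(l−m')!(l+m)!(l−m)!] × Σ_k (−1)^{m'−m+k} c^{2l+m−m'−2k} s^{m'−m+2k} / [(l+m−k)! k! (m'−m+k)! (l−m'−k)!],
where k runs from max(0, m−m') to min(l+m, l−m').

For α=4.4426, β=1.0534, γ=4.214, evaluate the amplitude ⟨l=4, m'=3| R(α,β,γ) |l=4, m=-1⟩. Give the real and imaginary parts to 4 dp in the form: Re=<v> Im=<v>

First d^4_{3,-1}(β=1.0534), then the phase factors e^{-i(3)α} and e^{-i(-1)γ}:
With c≡cos(β/2)=0.864471 and s≡sin(β/2)=0.502683, N=[5040·1·6·120]^{1/2}=1904.940944
k: max(0,(-1)−(3))=0 … min(4+(-1),4−(3))=1
  k=0: (−1)^4·1904.9409/(144)·0.8645^4·0.5027^4 = +0.471735
  k=1: (−1)^5·1904.9409/(240)·0.8645^2·0.5027^6 = -0.095706
d^4_{3,-1}(1.0534) = +0.471735 -0.095706 = +0.376029
D = (+0.723851-0.689957i)·(+0.376029)·(-0.478011-0.878354i) = -0.357993-0.115061i

Re=-0.3580 Im=-0.1151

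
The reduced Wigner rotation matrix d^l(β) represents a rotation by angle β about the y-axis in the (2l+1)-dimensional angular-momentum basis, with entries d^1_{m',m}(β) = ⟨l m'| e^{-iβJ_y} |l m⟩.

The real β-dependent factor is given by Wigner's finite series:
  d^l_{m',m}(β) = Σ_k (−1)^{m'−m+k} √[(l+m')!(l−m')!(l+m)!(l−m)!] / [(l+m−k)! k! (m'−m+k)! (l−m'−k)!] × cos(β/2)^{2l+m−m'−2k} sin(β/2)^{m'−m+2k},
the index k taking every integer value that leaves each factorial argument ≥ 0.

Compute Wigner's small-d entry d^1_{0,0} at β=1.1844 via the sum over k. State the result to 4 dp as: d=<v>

d=0.3769

d^1_{0,0}(β=1.1844) via Wigner's sum:
With c≡cos(β/2)=0.829715 and s≡sin(β/2)=0.558188, N=[1·1·1·1]^{1/2}=1.000000
k∈{0,1} keeps every argument non-negative
  k=0: (−1)^0·1.0000/(1)·0.8297^2·0.5582^0 = +0.688426
  k=1: (−1)^1·1.0000/(1)·0.8297^0·0.5582^2 = -0.311574
d^1_{0,0}(1.1844) = +0.688426 -0.311574 = +0.376853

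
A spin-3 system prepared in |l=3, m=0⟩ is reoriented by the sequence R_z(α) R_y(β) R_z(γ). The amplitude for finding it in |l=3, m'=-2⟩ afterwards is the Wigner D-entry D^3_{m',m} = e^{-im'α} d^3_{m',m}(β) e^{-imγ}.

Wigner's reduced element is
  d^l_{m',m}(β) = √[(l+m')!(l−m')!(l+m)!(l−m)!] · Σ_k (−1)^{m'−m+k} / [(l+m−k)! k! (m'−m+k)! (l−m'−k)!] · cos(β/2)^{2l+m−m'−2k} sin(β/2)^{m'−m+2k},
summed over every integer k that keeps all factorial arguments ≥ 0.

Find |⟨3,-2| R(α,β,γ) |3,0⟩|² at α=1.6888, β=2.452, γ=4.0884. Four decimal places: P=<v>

First d^3_{-2,0}(β=2.452), then the phase factors e^{-i(-2)α} and e^{-i(0)γ}:
c=cos(2.452/2)=0.338005, s=sin(2.452/2)=0.941144; N=√[1·120·6·6]=65.726707
The bounds max(0,m−m')=2 and min(l+m,l−m')=3 give 2 terms
  k=2: (−1)^0·65.7267/(12)·0.3380^4·0.9411^2 = +0.063324
  k=3: (−1)^1·65.7267/(12)·0.3380^2·0.9411^4 = -0.490944
d^3_{-2,0}(2.452) = +0.063324 -0.490944 = -0.427620
|D^3_{-2,0}|² = |d^3_{-2,0}(β)|² = (-0.427620)² = 0.182859 (the z-rotation phases have unit modulus)

P=0.1829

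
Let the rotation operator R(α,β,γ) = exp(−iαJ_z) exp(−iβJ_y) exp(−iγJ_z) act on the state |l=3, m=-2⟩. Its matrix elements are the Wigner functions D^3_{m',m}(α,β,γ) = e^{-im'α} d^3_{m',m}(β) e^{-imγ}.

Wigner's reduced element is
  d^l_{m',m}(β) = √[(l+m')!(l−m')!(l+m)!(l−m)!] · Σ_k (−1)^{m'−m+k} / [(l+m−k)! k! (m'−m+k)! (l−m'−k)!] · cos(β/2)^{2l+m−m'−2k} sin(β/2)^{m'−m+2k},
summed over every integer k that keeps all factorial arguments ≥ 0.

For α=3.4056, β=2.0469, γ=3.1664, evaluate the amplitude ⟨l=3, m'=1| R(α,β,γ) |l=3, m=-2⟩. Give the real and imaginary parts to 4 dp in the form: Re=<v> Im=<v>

Split into d^3_{1,-2}(β=2.0469) × two z-phases.
Half-angle: c=0.520423, s=0.853909. N=√(24·2·1·120)=75.894664
k∈{0,1} keeps every argument non-negative
  k=0: (−1)^3·75.8947/(12)·0.5204^3·0.8539^3 = -0.555052
  k=1: (−1)^4·75.8947/(24)·0.5204^1·0.8539^5 = +0.747160
d^3_{1,-2}(2.0469) = -0.555052 +0.747160 = +0.192108
Attach z-rotation phases: D = e^{-i(1)(3.4056)}·(+0.192108)·e^{-i(-2)(3.1664)} = -0.187709+0.040872i

Re=-0.1877 Im=0.0409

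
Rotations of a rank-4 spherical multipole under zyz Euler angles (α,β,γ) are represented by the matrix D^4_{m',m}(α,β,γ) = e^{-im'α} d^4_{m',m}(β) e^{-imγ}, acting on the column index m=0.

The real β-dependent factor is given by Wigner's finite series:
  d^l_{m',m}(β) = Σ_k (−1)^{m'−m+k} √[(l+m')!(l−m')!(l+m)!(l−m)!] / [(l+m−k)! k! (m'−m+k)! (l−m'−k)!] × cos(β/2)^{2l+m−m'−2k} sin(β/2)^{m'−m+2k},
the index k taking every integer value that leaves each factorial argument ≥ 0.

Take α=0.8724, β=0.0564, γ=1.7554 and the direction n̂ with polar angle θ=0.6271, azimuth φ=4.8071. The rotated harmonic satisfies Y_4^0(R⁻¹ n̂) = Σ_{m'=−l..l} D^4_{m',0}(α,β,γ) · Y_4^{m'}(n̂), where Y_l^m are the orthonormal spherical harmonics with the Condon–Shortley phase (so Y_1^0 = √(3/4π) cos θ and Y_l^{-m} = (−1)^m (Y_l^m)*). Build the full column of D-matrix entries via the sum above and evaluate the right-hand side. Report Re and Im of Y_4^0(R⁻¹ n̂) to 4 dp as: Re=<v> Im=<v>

Need the full column D^4_{m',0} for m'=−4..4 at α=0.8724, β=0.0564, γ=1.7554.
cos(β/2)=0.999602, sin(β/2)=0.028196
d^4_{-4,0}: single k=4 term ⇒ +0.000005;  D = -0.000005-0.000002i
d^4_{-3,0}: k∈[3..4] ⇒ +0.000265 -0.000000 = +0.000265;  D = -0.000229+0.000132i
d^4_{-2,0}: k∈[2..4] ⇒ +0.007524 -0.000016 +0.000000 = +0.007508;  D = -0.001300+0.007395i
d^4_{-1,0}: k∈[1..4] ⇒ +0.125747 -0.000600 +0.000000 -0.000000 = +0.125147;  D = +0.080468+0.095847i
d^4_{0,0}: k∈[0..4] ⇒ +0.996824 -0.012690 +0.000023 -0.000000 +0.000000 = +0.984156;  D = +0.984156+0.000000i
d^4_{1,0}: k∈[0..3] ⇒ -0.125747 +0.000600 -0.000000 +0.000000 = -0.125147;  D = -0.080468+0.095847i
d^4_{2,0}: k∈[0..2] ⇒ +0.007524 -0.000016 +0.000000 = +0.007508;  D = -0.001300-0.007395i
d^4_{3,0}: k∈[0..1] ⇒ -0.000265 +0.000000 = -0.000265;  D = +0.000229+0.000132i
d^4_{4,0}: single k=0 term ⇒ +0.000005;  D = -0.000005+0.000002i
Y_4^{m'}(θ=0.6271,φ=4.8071) and Σ D·Y over m':
  (-0.0000-0.0000i)·(+0.0487-0.0194i)  (-0.0002+0.0001i)·(-0.0574-0.1966i)  (-0.0013+0.0074i)·(-0.4061+0.0779i)  (+0.0805+0.0958i)·(+0.0338+0.3557i)  (+0.9842+0.0000i)·(-0.1717+0.0000i)  (-0.0805+0.0958i)·(-0.0338+0.3557i)  (-0.0013-0.0074i)·(-0.4061-0.0779i)  (+0.0002+0.0001i)·(+0.0574-0.1966i)  (-0.0000+0.0000i)·(+0.0487+0.0194i)
Y_4^0(R⁻¹ n̂) = -0.231798+0.000000i

Re=-0.2318 Im=0.0000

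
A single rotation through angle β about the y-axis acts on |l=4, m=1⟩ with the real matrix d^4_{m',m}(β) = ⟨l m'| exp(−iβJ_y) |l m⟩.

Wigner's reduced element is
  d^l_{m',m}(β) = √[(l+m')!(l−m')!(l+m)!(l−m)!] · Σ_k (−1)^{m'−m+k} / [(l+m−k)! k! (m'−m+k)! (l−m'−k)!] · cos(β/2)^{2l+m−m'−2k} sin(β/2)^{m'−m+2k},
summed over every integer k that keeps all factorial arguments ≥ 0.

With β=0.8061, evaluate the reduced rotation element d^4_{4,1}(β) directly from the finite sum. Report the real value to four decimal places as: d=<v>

d=-0.2974

d^4_{4,1}(β=0.8061) via Wigner's sum:
c=cos(0.8061/2)=0.919869, s=sin(0.8061/2)=0.392226; N=√[40320·1·120·6]=5387.986637
Admissible k: 0..0 (factorial args all ≥0)
  k=0: (−1)^3·5387.9866/(720)·0.9199^5·0.3922^3 = -0.297394
d^4_{4,1}(0.8061) = -0.297394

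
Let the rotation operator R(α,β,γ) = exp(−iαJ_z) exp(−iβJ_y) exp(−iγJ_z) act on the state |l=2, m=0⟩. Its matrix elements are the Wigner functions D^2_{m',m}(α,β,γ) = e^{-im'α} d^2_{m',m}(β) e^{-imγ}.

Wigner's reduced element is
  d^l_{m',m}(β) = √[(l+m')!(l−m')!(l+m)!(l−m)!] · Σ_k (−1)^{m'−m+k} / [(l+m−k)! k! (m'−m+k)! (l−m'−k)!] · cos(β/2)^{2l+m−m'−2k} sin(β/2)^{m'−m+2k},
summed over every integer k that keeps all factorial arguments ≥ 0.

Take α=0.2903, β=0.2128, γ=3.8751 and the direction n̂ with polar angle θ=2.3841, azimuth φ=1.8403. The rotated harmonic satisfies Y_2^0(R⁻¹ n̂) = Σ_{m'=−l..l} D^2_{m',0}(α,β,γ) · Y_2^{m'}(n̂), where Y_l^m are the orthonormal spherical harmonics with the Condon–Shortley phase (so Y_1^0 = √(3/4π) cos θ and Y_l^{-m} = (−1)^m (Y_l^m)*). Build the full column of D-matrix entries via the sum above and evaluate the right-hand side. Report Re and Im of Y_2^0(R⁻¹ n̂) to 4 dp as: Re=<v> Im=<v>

Need the full column D^2_{m',0} for m'=−2..2 at α=0.2903, β=0.2128, γ=3.8751.
cos(β/2)=0.994345, sin(β/2)=0.106199
d^2_{-2,0}: single k=2 term ⇒ +0.027315;  D = +0.022839+0.014983i
d^2_{-1,0}: k∈[1..2] ⇒ +0.255746 -0.002917 = +0.252829;  D = +0.242250+0.072370i
d^2_{0,0}: k∈[0..2] ⇒ +0.977571 -0.044604 +0.000127 = +0.933093;  D = +0.933093+0.000000i
d^2_{1,0}: k∈[0..1] ⇒ -0.255746 +0.002917 = -0.252829;  D = -0.242250+0.072370i
d^2_{2,0}: single k=0 term ⇒ +0.027315;  D = +0.022839-0.014983i
Y_2^{m'}(θ=2.3841,φ=1.8403) and Σ D·Y over m':
  (+0.0228+0.0150i)·(-0.1565+0.0936i)  (+0.2422+0.0724i)·(+0.1027+0.3718i)  (+0.9331+0.0000i)·(+0.1841+0.0000i)  (-0.2422+0.0724i)·(-0.1027+0.3718i)  (+0.0228-0.0150i)·(-0.1565-0.0936i)
Y_2^0(R⁻¹ n̂) = +0.157760-0.000000i

Re=0.1578 Im=0.0000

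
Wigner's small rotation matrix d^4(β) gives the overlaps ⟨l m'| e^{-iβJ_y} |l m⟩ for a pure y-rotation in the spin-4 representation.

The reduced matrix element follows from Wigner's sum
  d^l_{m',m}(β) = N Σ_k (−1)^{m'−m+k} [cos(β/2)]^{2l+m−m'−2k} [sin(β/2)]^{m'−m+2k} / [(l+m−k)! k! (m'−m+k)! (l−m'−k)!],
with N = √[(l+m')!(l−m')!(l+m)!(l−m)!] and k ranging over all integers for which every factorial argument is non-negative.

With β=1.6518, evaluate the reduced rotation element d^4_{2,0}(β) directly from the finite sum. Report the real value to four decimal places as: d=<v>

d=-0.3747

d^4_{2,0}(β=1.6518) via Wigner's sum:
Half-angle: c=0.677896, s=0.735158. N=√(720·2·24·24)=910.735966
k∈{0,1,2} keeps every argument non-negative
  k=0: (−1)^2·910.7360/(96)·0.6779^6·0.7352^2 = +0.497576
  k=1: (−1)^3·910.7360/(36)·0.6779^4·0.7352^4 = -1.560502
  k=2: (−1)^4·910.7360/(96)·0.6779^2·0.7352^6 = +0.688227
d^4_{2,0}(1.6518) = +0.497576 -1.560502 +0.688227 = -0.374699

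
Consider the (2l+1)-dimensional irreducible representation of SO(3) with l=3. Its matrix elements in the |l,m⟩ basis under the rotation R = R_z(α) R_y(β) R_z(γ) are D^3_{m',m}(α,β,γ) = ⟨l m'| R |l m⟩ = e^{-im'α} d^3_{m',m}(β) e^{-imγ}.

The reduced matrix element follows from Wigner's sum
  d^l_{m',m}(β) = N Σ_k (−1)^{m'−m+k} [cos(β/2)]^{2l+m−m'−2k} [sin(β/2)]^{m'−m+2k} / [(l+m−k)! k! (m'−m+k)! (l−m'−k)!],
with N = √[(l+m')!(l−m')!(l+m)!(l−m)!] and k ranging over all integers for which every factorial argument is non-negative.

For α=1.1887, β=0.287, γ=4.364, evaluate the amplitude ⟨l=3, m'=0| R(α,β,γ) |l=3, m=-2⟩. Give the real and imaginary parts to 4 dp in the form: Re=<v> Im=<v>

First d^3_{0,-2}(β=0.287), then the phase factors e^{-i(0)α} and e^{-i(-2)γ}:
With c≡cos(β/2)=0.989722 and s≡sin(β/2)=0.143008, N=[6·6·1·120]^{1/2}=65.726707
k∈{0,1} keeps every argument non-negative
  k=0: (−1)^2·65.7267/(12)·0.9897^4·0.1430^2 = +0.107481
  k=1: (−1)^3·65.7267/(12)·0.9897^2·0.1430^4 = -0.002244
d^3_{0,-2}(0.287) = +0.107481 -0.002244 = +0.105237
Attach z-rotation phases: D = e^{-i(0)(1.1887)}·(+0.105237)·e^{-i(-2)(4.364)} = -0.080708+0.067536i

Re=-0.0807 Im=0.0675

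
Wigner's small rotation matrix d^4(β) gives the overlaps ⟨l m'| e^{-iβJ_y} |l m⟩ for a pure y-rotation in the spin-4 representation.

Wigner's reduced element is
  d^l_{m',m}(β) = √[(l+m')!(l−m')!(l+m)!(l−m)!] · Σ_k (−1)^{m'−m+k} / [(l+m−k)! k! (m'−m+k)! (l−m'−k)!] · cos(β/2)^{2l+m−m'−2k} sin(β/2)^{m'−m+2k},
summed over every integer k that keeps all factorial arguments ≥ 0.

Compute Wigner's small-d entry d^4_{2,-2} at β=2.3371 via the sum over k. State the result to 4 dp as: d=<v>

d=-0.3499

d^4_{2,-2}(β=2.3371) via Wigner's sum:
c=cos(2.3371/2)=0.391486, s=sin(2.3371/2)=0.920184; N=√[720·2·2·720]=1440.000000
k: max(0,(-2)−(2))=0 … min(4+(-2),4−(2))=2
  k=0: (−1)^4·1440.0000/(96)·0.3915^4·0.9202^4 = +0.252613
  k=1: (−1)^5·1440.0000/(120)·0.3915^2·0.9202^6 = -1.116509
  k=2: (−1)^6·1440.0000/(1440)·0.3915^0·0.9202^8 = +0.514040
d^4_{2,-2}(2.3371) = +0.252613 -1.116509 +0.514040 = -0.349856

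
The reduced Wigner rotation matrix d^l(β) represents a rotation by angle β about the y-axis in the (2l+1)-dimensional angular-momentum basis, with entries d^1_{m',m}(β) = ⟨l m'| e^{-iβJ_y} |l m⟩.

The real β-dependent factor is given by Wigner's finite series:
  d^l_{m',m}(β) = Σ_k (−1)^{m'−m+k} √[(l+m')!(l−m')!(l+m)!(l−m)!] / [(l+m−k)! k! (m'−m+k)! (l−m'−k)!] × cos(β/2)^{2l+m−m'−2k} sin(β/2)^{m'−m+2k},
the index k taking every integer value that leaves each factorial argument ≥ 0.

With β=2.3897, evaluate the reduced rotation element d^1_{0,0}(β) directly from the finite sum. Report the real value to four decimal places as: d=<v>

d=-0.7304

d^1_{0,0}(β=2.3897) via Wigner's sum:
With c≡cos(β/2)=0.367153 and s≡sin(β/2)=0.930161, N=[1·1·1·1]^{1/2}=1.000000
k∈{0,1} keeps every argument non-negative
  k=0: (−1)^0·1.0000/(1)·0.3672^2·0.9302^0 = +0.134801
  k=1: (−1)^1·1.0000/(1)·0.3672^0·0.9302^2 = -0.865199
d^1_{0,0}(2.3897) = +0.134801 -0.865199 = -0.730397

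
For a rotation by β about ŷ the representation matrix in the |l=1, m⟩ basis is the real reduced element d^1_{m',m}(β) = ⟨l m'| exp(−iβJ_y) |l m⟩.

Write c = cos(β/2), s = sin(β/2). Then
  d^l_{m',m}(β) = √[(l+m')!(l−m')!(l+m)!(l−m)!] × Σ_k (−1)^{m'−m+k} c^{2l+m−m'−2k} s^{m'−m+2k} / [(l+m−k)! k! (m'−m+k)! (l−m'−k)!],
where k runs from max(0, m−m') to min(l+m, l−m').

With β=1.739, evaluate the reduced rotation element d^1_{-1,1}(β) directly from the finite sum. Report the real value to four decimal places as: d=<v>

d=0.5837

d^1_{-1,1}(β=1.739) via Wigner's sum:
Half-angle: c=0.645209, s=0.764006. N=√(1·2·2·1)=2.000000
The bounds max(0,m−m')=2 and min(l+m,l−m')=2 give 1 term
  k=2: (−1)^0·2.0000/(2)·0.6452^0·0.7640^2 = +0.583706
d^1_{-1,1}(1.739) = +0.583706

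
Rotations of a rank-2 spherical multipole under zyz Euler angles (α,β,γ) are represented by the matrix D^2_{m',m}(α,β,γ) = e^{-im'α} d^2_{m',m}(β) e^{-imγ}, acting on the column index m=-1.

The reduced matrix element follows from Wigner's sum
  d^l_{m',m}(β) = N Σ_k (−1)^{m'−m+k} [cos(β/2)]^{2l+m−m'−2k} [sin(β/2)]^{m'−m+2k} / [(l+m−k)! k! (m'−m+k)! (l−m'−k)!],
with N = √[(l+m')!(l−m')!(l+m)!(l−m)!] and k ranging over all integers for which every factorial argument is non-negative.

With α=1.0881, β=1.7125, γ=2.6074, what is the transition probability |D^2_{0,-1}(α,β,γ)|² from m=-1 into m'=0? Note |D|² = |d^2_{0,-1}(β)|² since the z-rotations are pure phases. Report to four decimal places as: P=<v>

D^2_{0,-1}(1.0881,1.7125,2.6074) = e^{-i·0·1.0881}·d^2_{0,-1}(1.7125)·e^{-i·-1·2.6074}. Compute d first:
Half-angle: c=0.655275, s=0.755391. N=√(2·2·1·6)=4.898979
k: max(0,(-1)−(0))=0 … min(2+(-1),2−(0))=1
  k=0: (−1)^1·4.8990/(2)·0.6553^3·0.7554^1 = -0.520616
  k=1: (−1)^2·4.8990/(2)·0.6553^1·0.7554^3 = +0.691853
d^2_{0,-1}(1.7125) = -0.520616 +0.691853 = +0.171237
|D^2_{0,-1}|² = |d^2_{0,-1}(β)|² = (+0.171237)² = 0.029322 (the z-rotation phases have unit modulus)

P=0.0293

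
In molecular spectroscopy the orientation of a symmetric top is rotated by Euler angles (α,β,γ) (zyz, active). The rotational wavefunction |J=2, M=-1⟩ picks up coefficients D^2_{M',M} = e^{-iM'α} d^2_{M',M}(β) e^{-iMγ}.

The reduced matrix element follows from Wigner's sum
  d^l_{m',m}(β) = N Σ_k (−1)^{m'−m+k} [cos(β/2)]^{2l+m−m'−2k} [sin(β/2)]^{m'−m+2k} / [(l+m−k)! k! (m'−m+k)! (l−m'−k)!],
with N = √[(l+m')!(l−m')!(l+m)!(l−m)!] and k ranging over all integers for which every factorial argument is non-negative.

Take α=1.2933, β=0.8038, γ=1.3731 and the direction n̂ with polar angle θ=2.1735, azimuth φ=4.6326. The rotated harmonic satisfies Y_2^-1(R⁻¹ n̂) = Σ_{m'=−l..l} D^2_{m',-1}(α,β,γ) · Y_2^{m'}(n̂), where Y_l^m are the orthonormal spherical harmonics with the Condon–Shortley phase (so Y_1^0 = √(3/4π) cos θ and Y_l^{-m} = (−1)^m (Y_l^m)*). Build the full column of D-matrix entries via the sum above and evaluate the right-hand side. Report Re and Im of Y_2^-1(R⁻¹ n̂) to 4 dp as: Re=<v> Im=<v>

Re=0.1421 Im=0.0886

Need the full column D^2_{m',-1} for m'=−2..2 at α=1.2933, β=0.8038, γ=1.3731.
cos(β/2)=0.920319, sin(β/2)=0.391168
d^2_{-2,-1}: single k=1 term ⇒ +0.609830;  D = -0.416882-0.445086i
d^2_{-1,-1}: k∈[0..1] ⇒ +0.717388 -0.388798 = +0.328590;  D = -0.292184+0.150333i
d^2_{0,-1}: k∈[0..1] ⇒ -0.746886 +0.134928 = -0.611958;  D = -0.120195-0.600038i
d^2_{1,-1}: k∈[0..1] ⇒ +0.388798 -0.023413 = +0.365386;  D = +0.364223+0.029127i
d^2_{2,-1}: single k=0 term ⇒ -0.110168;  D = -0.038531+0.103211i
Y_2^{m'}(θ=2.1735,φ=4.6326) and Σ D·Y over m':
  (-0.4169-0.4451i)·(-0.2588-0.0417i)  (-0.2922+0.1503i)·(+0.0288-0.3596i)  (-0.1202-0.6000i)·(-0.0113+0.0000i)  (+0.3642+0.0291i)·(-0.0288-0.3596i)  (-0.0385+0.1032i)·(-0.2588+0.0417i)
Y_2^-1(R⁻¹ n̂) = +0.142056+0.088629i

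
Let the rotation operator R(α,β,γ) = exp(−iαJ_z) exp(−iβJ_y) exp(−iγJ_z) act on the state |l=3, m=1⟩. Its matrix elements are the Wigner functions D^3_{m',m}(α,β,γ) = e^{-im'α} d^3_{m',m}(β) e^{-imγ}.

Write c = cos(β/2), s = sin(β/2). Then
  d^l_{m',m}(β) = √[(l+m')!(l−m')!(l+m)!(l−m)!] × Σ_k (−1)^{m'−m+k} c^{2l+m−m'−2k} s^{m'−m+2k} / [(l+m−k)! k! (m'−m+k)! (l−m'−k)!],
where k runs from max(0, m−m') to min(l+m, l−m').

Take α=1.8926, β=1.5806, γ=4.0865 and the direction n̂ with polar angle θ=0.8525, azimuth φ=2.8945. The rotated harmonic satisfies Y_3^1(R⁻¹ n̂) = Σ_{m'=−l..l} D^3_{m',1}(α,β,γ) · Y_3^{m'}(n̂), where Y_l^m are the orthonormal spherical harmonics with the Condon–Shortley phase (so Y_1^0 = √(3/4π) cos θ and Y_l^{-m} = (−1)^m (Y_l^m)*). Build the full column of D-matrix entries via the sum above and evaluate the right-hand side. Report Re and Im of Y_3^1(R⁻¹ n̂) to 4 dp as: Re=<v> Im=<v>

Need the full column D^3_{m',1} for m'=−3..3 at α=1.8926, β=1.5806, γ=4.0865.
cos(β/2)=0.703632, sin(β/2)=0.710564
d^3_{-3,1}: single k=4 term ⇒ +0.488822;  D = -0.010022+0.488719i
d^3_{-2,1}: k∈[3..4] ⇒ +0.790455 -0.403054 = +0.387402;  D = +0.369950-0.114966i
d^3_{-1,1}: k∈[2..4] ⇒ +0.742576 -1.009706 +0.128712 = -0.138418;  D = +0.080775+0.112405i
d^3_{0,1}: k∈[1..3] ⇒ +0.424544 -1.298851 +0.441523 = -0.432784;  D = +0.253533-0.350746i
d^3_{1,1}: k∈[0..2] ⇒ +0.121360 -0.990101 +0.757280 = -0.111462;  D = -0.106348-0.033374i
d^3_{2,1}: k∈[0..1] ⇒ -0.387554 +0.790455 = +0.402902;  D = -0.007138-0.402838i
d^3_{3,1}: single k=0 term ⇒ +0.479331;  D = -0.451968+0.159635i
Y_3^{m'}(θ=0.8525,φ=2.8945) and Σ D·Y over m':
  (-0.0100+0.4887i)·(-0.1314-0.1202i)  (+0.3699-0.1150i)·(+0.3357+0.1808i)  (+0.0808+0.1124i)·(-0.2750-0.0694i)  (+0.2535-0.3507i)·(-0.2049+0.0000i)  (-0.1063-0.0334i)·(+0.2750-0.0694i)  (-0.0071-0.4028i)·(+0.3357-0.1808i)  (-0.4520+0.1596i)·(+0.1314-0.1202i)
Y_3^1(R⁻¹ n̂) = -0.008302-0.059717i

Re=-0.0083 Im=-0.0597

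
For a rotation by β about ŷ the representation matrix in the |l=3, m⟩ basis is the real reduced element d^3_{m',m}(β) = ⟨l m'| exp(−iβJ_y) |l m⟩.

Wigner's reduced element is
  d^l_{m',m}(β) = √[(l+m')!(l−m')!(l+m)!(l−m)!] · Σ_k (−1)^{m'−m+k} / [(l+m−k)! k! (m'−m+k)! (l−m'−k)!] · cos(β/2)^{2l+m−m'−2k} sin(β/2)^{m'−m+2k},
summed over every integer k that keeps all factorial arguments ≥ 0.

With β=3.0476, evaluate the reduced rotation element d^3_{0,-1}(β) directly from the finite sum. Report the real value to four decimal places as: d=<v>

d^3_{0,-1}(β=3.0476) via Wigner's sum:
c=cos(3.0476/2)=0.046979, s=sin(3.0476/2)=0.998896; N=√[6·6·2·24]=41.569219
The bounds max(0,m−m')=0 and min(l+m,l−m')=2 give 3 terms
  k=0: (−1)^1·41.5692/(12)·0.0470^5·0.9989^1 = -0.000001
  k=1: (−1)^2·41.5692/(4)·0.0470^3·0.9989^3 = +0.001074
  k=2: (−1)^3·41.5692/(12)·0.0470^1·0.9989^5 = -0.161844
d^3_{0,-1}(3.0476) = -0.000001 +0.001074 -0.161844 = -0.160771

d=-0.1608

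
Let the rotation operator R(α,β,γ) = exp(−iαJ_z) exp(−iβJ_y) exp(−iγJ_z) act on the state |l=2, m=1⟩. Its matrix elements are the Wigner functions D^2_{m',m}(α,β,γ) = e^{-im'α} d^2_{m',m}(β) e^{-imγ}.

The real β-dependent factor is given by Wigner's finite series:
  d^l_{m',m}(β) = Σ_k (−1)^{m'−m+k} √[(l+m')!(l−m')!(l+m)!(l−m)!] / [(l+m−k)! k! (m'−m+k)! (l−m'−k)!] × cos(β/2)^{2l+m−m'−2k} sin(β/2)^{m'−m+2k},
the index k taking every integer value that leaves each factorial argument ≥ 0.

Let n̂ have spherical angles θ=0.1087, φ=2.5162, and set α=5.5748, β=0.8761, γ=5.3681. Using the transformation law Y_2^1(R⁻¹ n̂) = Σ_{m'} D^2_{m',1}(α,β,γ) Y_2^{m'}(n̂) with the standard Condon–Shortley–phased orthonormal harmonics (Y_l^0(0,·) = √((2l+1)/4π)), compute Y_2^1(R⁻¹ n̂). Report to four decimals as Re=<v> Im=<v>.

Need the full column D^2_{m',1} for m'=−2..2 at α=5.5748, β=0.8761, γ=5.3681.
cos(β/2)=0.905581, sin(β/2)=0.424174
d^2_{-2,1}: single k=3 term ⇒ +0.138226;  D = +0.121193-0.066474i
d^2_{-1,1}: k∈[2..3] ⇒ +0.442654 -0.032373 = +0.410281;  D = +0.401548+0.084203i
d^2_{0,1}: k∈[1..2] ⇒ +0.771616 -0.169292 = +0.602324;  D = +0.367251+0.477411i
d^2_{1,1}: k∈[0..1] ⇒ +0.672525 -0.442654 = +0.229871;  D = -0.012103+0.229552i
d^2_{2,1}: single k=0 term ⇒ -0.630022;  D = +0.434519-0.456202i
Y_2^{m'}(θ=0.1087,φ=2.5162) and Σ D·Y over m':
  (+0.1212-0.0665i)·(+0.0014+0.0043i)  (+0.4015+0.0842i)·(-0.0675-0.0488i)  (+0.3673+0.4774i)·(+0.6196+0.0000i)  (-0.0121+0.2296i)·(+0.0675-0.0488i)  (+0.4345-0.4562i)·(+0.0014-0.0043i)
Y_2^1(R⁻¹ n̂) = +0.214041+0.284550i

Re=0.2140 Im=0.2845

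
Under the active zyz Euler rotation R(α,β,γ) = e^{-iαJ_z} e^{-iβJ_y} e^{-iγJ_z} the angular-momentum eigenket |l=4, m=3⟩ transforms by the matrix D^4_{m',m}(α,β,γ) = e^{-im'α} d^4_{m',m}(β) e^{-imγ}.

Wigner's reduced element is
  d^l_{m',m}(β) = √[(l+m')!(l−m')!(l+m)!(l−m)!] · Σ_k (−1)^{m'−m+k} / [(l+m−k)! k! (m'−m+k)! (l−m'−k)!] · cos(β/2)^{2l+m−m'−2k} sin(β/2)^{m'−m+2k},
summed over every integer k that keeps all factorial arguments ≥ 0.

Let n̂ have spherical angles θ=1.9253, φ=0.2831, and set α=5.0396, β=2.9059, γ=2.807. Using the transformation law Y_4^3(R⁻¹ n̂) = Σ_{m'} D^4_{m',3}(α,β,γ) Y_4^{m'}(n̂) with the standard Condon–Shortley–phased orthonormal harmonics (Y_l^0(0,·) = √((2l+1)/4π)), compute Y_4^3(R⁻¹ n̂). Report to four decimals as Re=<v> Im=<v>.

Re=0.2746 Im=-0.2303

Need the full column D^4_{m',3} for m'=−4..4 at α=5.0396, β=2.9059, γ=2.807.
cos(β/2)=0.117574, sin(β/2)=0.993064
d^4_{-4,3}: single k=7 term ⇒ +0.316735;  D = +0.213997-0.233509i
d^4_{-3,3}: k∈[6..7] ⇒ +0.092807 -0.945842 = -0.853034;  D = -0.780758-0.343634i
d^4_{-2,3}: k∈[5..6] ⇒ +0.017620 -0.419001 = -0.401382;  D = +0.035038-0.399849i
d^4_{-1,3}: k∈[4..5] ⇒ +0.002458 -0.105234 = -0.102775;  D = +0.099834-0.024411i
d^4_{0,3}: k∈[3..4] ⇒ +0.000260 -0.018573 = -0.018313;  D = +0.009836+0.015447i
d^4_{1,3}: k∈[2..3] ⇒ +0.000021 -0.002458 = -0.002438;  D = -0.001526+0.001901i
d^4_{2,3}: k∈[1..2] ⇒ +0.000001 -0.000247 = -0.000246;  D = -0.000231-0.000084i
d^4_{3,3}: k∈[0..1] ⇒ +0.000000 -0.000018 = -0.000018;  D = +0.000000-0.000018i
d^4_{4,3}: single k=0 term ⇒ -0.000001;  D = +0.000001-0.000000i
Y_4^{m'}(θ=1.9253,φ=0.2831) and Σ D·Y over m':
  (+0.2140-0.2335i)·(+0.1453-0.3099i)  (-0.7808-0.3436i)·(-0.2367+0.2691i)  (+0.0350-0.3998i)·(-0.0389+0.0247i)  (+0.0998-0.0244i)·(+0.3189-0.0928i)  (+0.0098+0.0154i)·(-0.0113+0.0000i)  (-0.0015+0.0019i)·(-0.3189-0.0928i)  (-0.0002-0.0001i)·(-0.0389-0.0247i)  (+0.0000-0.0000i)·(+0.2367+0.2691i)  (+0.0000-0.0000i)·(+0.1453+0.3099i)
Y_4^3(R⁻¹ n̂) = +0.274648-0.230270i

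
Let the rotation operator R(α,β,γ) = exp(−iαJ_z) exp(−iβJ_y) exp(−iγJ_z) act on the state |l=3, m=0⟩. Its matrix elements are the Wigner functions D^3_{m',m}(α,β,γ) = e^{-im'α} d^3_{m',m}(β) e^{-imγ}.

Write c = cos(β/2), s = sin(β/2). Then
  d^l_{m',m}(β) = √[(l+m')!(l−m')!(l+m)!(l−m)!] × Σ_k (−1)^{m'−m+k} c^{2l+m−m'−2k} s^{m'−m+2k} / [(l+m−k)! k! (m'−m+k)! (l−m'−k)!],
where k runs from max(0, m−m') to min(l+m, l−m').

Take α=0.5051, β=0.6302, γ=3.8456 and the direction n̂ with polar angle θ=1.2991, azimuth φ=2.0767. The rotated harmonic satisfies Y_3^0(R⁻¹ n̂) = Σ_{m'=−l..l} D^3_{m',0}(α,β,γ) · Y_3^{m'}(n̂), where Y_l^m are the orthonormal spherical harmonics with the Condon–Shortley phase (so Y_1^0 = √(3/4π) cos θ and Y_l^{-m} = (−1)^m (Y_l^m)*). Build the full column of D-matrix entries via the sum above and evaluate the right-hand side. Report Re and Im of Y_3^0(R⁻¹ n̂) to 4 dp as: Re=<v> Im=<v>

Need the full column D^3_{m',0} for m'=−3..3 at α=0.5051, β=0.6302, γ=3.8456.
cos(β/2)=0.950765, sin(β/2)=0.309912
d^3_{-3,0}: single k=3 term ⇒ +0.114406;  D = +0.006346+0.114230i
d^3_{-2,0}: k∈[2..3] ⇒ +0.429863 -0.045673 = +0.384190;  D = +0.204270+0.325385i
d^3_{-1,0}: k∈[1..3] ⇒ +0.834056 -0.265855 +0.009416 = +0.577616;  D = +0.505487+0.279506i
d^3_{0,0}: k∈[0..3] ⇒ +0.738653 -0.706336 +0.075048 -0.000886 = +0.106479;  D = +0.106479+0.000000i
d^3_{1,0}: k∈[0..2] ⇒ -0.834056 +0.265855 -0.009416 = -0.577616;  D = -0.505487+0.279506i
d^3_{2,0}: k∈[0..1] ⇒ +0.429863 -0.045673 = +0.384190;  D = +0.204270-0.325385i
d^3_{3,0}: single k=0 term ⇒ -0.114406;  D = -0.006346+0.114230i
Y_3^{m'}(θ=1.2991,φ=2.0767) and Σ D·Y over m':
  (+0.0063+0.1142i)·(+0.3724+0.0198i)  (+0.2043+0.3254i)·(-0.1350+0.2158i)  (+0.5055+0.2795i)·(+0.0965+0.1743i)  (+0.1065+0.0000i)·(-0.2644+0.0000i)  (-0.5055+0.2795i)·(-0.0965+0.1743i)  (+0.2043-0.3254i)·(-0.1350-0.2158i)  (-0.0063+0.1142i)·(-0.3724+0.0198i)
Y_3^0(R⁻¹ n̂) = -0.223323+0.000000i

Re=-0.2233 Im=0.0000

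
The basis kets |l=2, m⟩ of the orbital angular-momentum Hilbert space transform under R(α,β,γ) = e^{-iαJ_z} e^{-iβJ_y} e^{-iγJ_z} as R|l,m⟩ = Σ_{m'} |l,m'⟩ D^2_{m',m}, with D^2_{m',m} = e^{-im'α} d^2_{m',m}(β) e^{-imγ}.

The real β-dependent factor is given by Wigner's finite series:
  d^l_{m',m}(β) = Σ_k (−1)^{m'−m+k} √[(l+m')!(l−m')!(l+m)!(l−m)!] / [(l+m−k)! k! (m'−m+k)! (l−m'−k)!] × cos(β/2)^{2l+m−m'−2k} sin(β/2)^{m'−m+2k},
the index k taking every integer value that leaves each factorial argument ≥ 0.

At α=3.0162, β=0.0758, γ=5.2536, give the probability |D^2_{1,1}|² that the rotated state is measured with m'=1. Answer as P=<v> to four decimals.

First d^2_{1,1}(β=0.0758), then the phase factors e^{-i(1)α} and e^{-i(1)γ}:
With c≡cos(β/2)=0.999282 and s≡sin(β/2)=0.037891, N=[6·1·6·1]^{1/2}=6.000000
Admissible k: 0..1 (factorial args all ≥0)
  k=0: (−1)^0·6.0000/(6)·0.9993^4·0.0379^0 = +0.997131
  k=1: (−1)^1·6.0000/(2)·0.9993^2·0.0379^2 = -0.004301
d^2_{1,1}(0.0758) = +0.997131 -0.004301 = +0.992830
|D^2_{1,1}|² = |d^2_{1,1}(β)|² = (+0.992830)² = 0.985711 (the z-rotation phases have unit modulus)

P=0.9857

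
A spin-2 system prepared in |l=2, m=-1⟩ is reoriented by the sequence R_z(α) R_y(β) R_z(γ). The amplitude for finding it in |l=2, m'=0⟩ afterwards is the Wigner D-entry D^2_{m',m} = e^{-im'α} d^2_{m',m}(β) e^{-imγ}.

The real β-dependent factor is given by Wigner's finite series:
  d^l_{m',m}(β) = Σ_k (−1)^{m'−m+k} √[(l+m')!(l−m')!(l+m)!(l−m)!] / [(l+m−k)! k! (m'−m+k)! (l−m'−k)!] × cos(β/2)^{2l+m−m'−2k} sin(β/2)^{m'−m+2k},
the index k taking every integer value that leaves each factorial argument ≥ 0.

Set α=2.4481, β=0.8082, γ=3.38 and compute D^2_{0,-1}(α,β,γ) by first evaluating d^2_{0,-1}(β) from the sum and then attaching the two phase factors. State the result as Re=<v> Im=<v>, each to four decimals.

Re=0.5944 Im=0.1445

First d^2_{0,-1}(β=0.8082), then the phase factors e^{-i(0)α} and e^{-i(-1)γ}:
c=cos(0.8082/2)=0.919457, s=sin(0.8082/2)=0.393191; N=√[2·2·1·6]=4.898979
k: max(0,(-1)−(0))=0 … min(2+(-1),2−(0))=1
  k=0: (−1)^1·4.8990/(2)·0.9195^3·0.3932^1 = -0.748641
  k=1: (−1)^2·4.8990/(2)·0.9195^1·0.3932^3 = +0.136905
d^2_{0,-1}(0.8082) = -0.748641 +0.136905 = -0.611736
Attach z-rotation phases: D = e^{-i(0)(2.4481)}·(-0.611736)·e^{-i(-1)(3.38)} = +0.594433+0.144465i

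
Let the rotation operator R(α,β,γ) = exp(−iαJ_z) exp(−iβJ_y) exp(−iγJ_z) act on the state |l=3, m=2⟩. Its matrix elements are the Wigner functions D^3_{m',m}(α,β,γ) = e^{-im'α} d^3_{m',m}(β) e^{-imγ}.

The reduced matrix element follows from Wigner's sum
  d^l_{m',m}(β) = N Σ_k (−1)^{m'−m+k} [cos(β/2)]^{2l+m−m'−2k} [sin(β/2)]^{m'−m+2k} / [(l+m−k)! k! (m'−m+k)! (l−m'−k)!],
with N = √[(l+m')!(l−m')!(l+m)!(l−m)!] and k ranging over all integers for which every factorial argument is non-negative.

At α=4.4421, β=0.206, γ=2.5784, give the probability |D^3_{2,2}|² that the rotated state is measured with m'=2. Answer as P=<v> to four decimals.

First d^3_{2,2}(β=0.206), then the phase factors e^{-i(2)α} and e^{-i(2)γ}:
With c≡cos(β/2)=0.994700 and s≡sin(β/2)=0.102818, N=[120·1·120·1]^{1/2}=120.000000
k∈{0,1} keeps every argument non-negative
  k=0: (−1)^0·120.0000/(120)·0.9947^6·0.1028^0 = +0.968619
  k=1: (−1)^1·120.0000/(24)·0.9947^4·0.1028^2 = -0.051746
d^3_{2,2}(0.206) = +0.968619 -0.051746 = +0.916873
|D^3_{2,2}|² = |d^3_{2,2}(β)|² = (+0.916873)² = 0.840657 (the z-rotation phases have unit modulus)

P=0.8407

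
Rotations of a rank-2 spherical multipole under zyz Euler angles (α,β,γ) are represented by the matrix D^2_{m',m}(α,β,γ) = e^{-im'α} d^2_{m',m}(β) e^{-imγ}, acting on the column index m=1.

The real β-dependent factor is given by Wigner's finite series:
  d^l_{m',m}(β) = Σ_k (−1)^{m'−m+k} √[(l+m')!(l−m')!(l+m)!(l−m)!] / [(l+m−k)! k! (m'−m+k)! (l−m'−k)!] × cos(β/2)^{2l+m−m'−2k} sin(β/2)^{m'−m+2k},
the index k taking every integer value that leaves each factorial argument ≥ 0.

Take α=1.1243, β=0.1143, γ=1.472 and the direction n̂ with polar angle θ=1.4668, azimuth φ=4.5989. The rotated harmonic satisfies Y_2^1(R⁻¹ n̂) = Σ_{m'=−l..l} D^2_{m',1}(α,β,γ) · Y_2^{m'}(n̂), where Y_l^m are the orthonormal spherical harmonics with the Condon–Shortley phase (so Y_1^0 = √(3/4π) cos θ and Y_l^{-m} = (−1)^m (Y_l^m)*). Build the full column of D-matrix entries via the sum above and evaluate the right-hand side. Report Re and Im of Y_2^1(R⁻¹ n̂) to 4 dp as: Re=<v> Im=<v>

Need the full column D^2_{m',1} for m'=−2..2 at α=1.1243, β=0.1143, γ=1.472.
cos(β/2)=0.998367, sin(β/2)=0.057119
d^2_{-2,1}: single k=3 term ⇒ +0.000372;  D = +0.000265+0.000261i
d^2_{-1,1}: k∈[2..3] ⇒ +0.009756 -0.000011 = +0.009745;  D = +0.009162-0.003321i
d^2_{0,1}: k∈[1..2] ⇒ +0.139228 -0.000456 = +0.138772;  D = +0.013688-0.138096i
d^2_{1,1}: k∈[0..1] ⇒ +0.993486 -0.009756 = +0.983730;  D = -0.841065-0.510229i
d^2_{2,1}: single k=0 term ⇒ -0.113679;  D = +0.095150-0.062204i
Y_2^{m'}(θ=1.4668,φ=4.5989) and Σ D·Y over m':
  (+0.0003+0.0003i)·(-0.3723-0.0860i)  (+0.0092-0.0033i)·(-0.0090+0.0793i)  (+0.0137-0.1381i)·(-0.3052+0.0000i)  (-0.8411-0.5102i)·(+0.0090+0.0793i)  (+0.0952-0.0622i)·(-0.3723+0.0860i)
Y_2^1(R⁻¹ n̂) = -0.001311+0.002859i

Re=-0.0013 Im=0.0029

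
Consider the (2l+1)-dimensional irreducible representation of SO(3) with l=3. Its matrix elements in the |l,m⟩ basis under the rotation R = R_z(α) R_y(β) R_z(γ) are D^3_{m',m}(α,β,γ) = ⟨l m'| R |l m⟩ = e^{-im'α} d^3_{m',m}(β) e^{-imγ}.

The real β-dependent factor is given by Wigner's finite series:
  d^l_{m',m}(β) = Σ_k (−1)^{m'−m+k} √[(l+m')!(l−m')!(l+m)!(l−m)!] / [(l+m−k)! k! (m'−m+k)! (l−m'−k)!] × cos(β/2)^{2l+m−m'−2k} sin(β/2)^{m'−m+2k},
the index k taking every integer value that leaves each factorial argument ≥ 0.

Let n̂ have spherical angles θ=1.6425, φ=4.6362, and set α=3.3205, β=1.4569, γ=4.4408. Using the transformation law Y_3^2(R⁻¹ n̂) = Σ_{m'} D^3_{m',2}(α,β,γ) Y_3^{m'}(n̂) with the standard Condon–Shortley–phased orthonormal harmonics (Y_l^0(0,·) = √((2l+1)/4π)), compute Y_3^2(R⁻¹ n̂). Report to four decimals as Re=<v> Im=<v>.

Re=0.2197 Im=0.0770

Need the full column D^3_{m',2} for m'=−3..3 at α=3.3205, β=1.4569, γ=4.4408.
cos(β/2)=0.746207, sin(β/2)=0.665714
d^3_{-3,2}: single k=5 term ⇒ +0.238986;  D = +0.112662+0.210765i
d^3_{-2,2}: k∈[4..5] ⇒ +0.546813 -0.087041 = +0.459772;  D = -0.285441-0.360435i
d^3_{-1,2}: k∈[3..4] ⇒ +0.775302 -0.308530 = +0.466772;  D = +0.350279+0.308514i
d^3_{0,2}: k∈[2..3] ⇒ +0.752616 -0.599004 = +0.153612;  D = -0.131503-0.079396i
d^3_{1,2}: k∈[1..2] ⇒ +0.487062 -0.775302 = -0.288240;  D = -0.269326-0.102691i
d^3_{2,2}: k∈[0..1] ⇒ +0.172646 -0.687041 = -0.514395;  D = +0.505583+0.094805i
d^3_{3,2}: single k=0 term ⇒ -0.377277;  D = -0.377269-0.002436i
Y_3^{m'}(θ=1.6425,φ=4.6362) and Σ D·Y over m':
  (+0.1127+0.2108i)·(+0.0938-0.4032i)  (-0.2854-0.3604i)·(+0.0720+0.0111i)  (+0.3503+0.3085i)·(+0.0239-0.3132i)  (-0.1315-0.0794i)·(+0.0795+0.0000i)  (-0.2693-0.1027i)·(-0.0239-0.3132i)  (+0.5056+0.0948i)·(+0.0720-0.0111i)  (-0.3773-0.0024i)·(-0.0938-0.4032i)
Y_3^2(R⁻¹ n̂) = +0.219663+0.076997i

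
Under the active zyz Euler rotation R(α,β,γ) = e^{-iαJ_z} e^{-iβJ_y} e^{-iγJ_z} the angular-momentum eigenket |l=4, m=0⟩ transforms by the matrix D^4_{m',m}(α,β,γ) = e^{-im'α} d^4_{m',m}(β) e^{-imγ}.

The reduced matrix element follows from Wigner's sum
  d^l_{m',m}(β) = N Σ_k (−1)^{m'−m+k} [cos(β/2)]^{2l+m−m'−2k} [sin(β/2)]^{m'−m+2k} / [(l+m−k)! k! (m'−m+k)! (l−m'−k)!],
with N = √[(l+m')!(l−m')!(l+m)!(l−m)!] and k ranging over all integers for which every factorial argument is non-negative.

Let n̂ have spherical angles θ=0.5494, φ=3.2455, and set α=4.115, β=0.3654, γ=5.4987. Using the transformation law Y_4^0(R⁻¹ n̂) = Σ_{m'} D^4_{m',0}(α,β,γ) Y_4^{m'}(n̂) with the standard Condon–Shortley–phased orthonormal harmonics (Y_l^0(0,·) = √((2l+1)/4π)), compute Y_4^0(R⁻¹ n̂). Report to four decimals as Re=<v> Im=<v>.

Need the full column D^4_{m',0} for m'=−4..4 at α=4.115, β=0.3654, γ=5.4987.
cos(β/2)=0.983357, sin(β/2)=0.181685
d^4_{-4,0}: single k=4 term ⇒ +0.008525;  D = -0.006225-0.005823i
d^4_{-3,0}: k∈[3..4] ⇒ +0.065250 -0.002227 = +0.063022;  D = +0.061484-0.013838i
d^4_{-2,0}: k∈[2..4] ⇒ +0.283157 -0.025776 +0.000330 = +0.257711;  D = -0.094637+0.239706i
d^4_{-1,0}: k∈[1..4] ⇒ +0.722458 -0.147973 +0.005051 -0.000029 = +0.579508;  D = -0.325965-0.479141i
d^4_{0,0}: k∈[0..4] ⇒ +0.874357 -0.477558 +0.036680 -0.000556 +0.000001 = +0.432923;  D = +0.432923+0.000000i
d^4_{1,0}: k∈[0..3] ⇒ -0.722458 +0.147973 -0.005051 +0.000029 = -0.579508;  D = +0.325965-0.479141i
d^4_{2,0}: k∈[0..2] ⇒ +0.283157 -0.025776 +0.000330 = +0.257711;  D = -0.094637-0.239706i
d^4_{3,0}: k∈[0..1] ⇒ -0.065250 +0.002227 = -0.063022;  D = -0.061484-0.013838i
d^4_{4,0}: single k=0 term ⇒ +0.008525;  D = -0.006225+0.005823i
Y_4^{m'}(θ=0.5494,φ=3.2455) and Σ D·Y over m':
  (-0.0062-0.0058i)·(+0.0301-0.0133i)  (+0.0615-0.0138i)·(-0.1447+0.0466i)  (-0.0946+0.2397i)·(+0.3652-0.0770i)  (-0.3260-0.4791i)·(-0.4382+0.0457i)  (+0.4329+0.0000i)·(-0.0322+0.0000i)  (+0.3260-0.4791i)·(+0.4382+0.0457i)  (-0.0946-0.2397i)·(+0.3652+0.0770i)  (-0.0615-0.0138i)·(+0.1447+0.0466i)  (-0.0062+0.0058i)·(+0.0301+0.0133i)
Y_4^0(R⁻¹ n̂) = +0.266309+0.000000i

Re=0.2663 Im=0.0000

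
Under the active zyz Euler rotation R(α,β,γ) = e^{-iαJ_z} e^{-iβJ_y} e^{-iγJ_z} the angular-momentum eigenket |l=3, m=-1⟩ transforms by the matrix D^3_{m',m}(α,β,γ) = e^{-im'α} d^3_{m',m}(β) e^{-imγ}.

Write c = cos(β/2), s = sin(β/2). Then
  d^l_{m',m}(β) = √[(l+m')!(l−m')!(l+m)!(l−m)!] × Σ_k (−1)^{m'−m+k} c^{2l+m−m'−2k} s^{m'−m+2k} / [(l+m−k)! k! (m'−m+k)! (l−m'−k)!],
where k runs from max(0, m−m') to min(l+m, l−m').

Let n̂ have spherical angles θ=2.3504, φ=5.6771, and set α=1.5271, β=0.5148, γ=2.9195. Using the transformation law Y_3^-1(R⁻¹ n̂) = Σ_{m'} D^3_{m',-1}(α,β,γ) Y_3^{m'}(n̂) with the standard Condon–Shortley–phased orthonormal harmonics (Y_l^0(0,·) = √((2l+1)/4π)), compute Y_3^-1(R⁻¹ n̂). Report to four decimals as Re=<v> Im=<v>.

Re=-0.1048 Im=-0.4126

Need the full column D^3_{m',-1} for m'=−3..3 at α=1.5271, β=0.5148, γ=2.9195.
cos(β/2)=0.967055, sin(β/2)=0.254567
d^3_{-3,-1}: single k=2 term ⇒ +0.219510;  D = +0.075925+0.205962i
d^3_{-2,-1}: k∈[1..2] ⇒ +0.680861 -0.094361 = +0.586500;  D = +0.558636-0.178629i
d^3_{-1,-1}: k∈[0..2] ⇒ +0.817913 -0.453419 +0.023565 = +0.388060;  D = -0.101932-0.374433i
d^3_{0,-1}: k∈[0..2] ⇒ -0.745846 +0.155050 -0.003581 = -0.594377;  D = +0.579778-0.130924i
d^3_{1,-1}: k∈[0..2] ⇒ +0.340064 -0.031420 +0.000272 = +0.308916;  D = +0.054818+0.304014i
d^3_{2,-1}: k∈[0..1] ⇒ -0.094361 +0.003269 = -0.091091;  D = -0.090266+0.012233i
d^3_{3,-1}: single k=0 term ⇒ +0.015211;  D = -0.001382-0.015148i
Y_3^{m'}(θ=2.3504,φ=5.6771) and Σ D·Y over m':
  (+0.0759+0.2060i)·(-0.0368+0.1455i)  (+0.5586-0.1786i)·(-0.1275-0.3403i)  (-0.1019-0.3744i)·(+0.2779+0.1926i)  (+0.5798-0.1309i)·(+0.1388+0.0000i)  (+0.0548+0.3040i)·(-0.2779+0.1926i)  (-0.0903+0.0122i)·(-0.1275+0.3403i)  (-0.0014-0.0151i)·(+0.0368+0.1455i)
Y_3^-1(R⁻¹ n̂) = -0.104829-0.412633i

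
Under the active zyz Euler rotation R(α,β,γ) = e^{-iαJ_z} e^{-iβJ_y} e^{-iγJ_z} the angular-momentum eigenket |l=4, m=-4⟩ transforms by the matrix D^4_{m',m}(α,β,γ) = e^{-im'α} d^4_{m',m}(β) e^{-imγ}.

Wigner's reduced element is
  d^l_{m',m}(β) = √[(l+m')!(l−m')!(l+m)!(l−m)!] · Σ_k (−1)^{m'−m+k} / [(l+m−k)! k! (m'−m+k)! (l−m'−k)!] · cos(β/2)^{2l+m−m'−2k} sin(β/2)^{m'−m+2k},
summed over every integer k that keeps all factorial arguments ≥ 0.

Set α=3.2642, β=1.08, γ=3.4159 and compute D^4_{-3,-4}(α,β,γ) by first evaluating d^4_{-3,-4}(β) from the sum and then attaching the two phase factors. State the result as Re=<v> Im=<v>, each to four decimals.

D^4_{-3,-4}(3.2642,1.08,3.4159) = e^{-i·-3·3.2642}·d^4_{-3,-4}(1.08)·e^{-i·-4·3.4159}. Compute d first:
c=cos(1.08/2)=0.857709, s=sin(1.08/2)=0.514136; N=√[1·5040·1·40320]=14255.272709
Admissible k: 0..0 (factorial args all ≥0)
  k=0: (−1)^1·14255.2727/(5040)·0.8577^7·0.5141^1 = -0.496594
d^4_{-3,-4}(1.08) = -0.496594
Attach z-rotation phases: D = e^{-i(-3)(3.2642)}·(-0.496594)·e^{-i(-4)(3.4159)} = +0.052414+0.493820i

Re=0.0524 Im=0.4938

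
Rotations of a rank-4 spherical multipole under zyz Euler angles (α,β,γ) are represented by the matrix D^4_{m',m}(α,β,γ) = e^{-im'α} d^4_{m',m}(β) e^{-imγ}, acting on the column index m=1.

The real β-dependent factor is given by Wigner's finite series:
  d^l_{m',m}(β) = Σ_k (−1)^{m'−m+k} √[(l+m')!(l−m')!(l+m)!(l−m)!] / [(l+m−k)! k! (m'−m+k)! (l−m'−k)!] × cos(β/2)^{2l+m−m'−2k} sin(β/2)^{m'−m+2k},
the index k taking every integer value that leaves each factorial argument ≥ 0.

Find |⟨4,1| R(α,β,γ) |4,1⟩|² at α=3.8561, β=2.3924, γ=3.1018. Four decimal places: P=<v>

Split into d^4_{1,1}(β=2.3924) × two z-phases.
c=cos(2.3924/2)=0.365897, s=sin(2.3924/2)=0.930655; N=√[120·6·120·6]=720.000000
k∈{0,1,2,3} keeps every argument non-negative
  k=0: (−1)^0·720.0000/(720)·0.3659^8·0.9307^0 = +0.000321
  k=1: (−1)^1·720.0000/(48)·0.3659^6·0.9307^2 = -0.031176
  k=2: (−1)^2·720.0000/(24)·0.3659^4·0.9307^4 = +0.403378
  k=3: (−1)^3·720.0000/(72)·0.3659^2·0.9307^6 = -0.869863
d^4_{1,1}(2.3924) = +0.000321 -0.031176 +0.403378 -0.869863 = -0.497340
|D^4_{1,1}|² = |d^4_{1,1}(β)|² = (-0.497340)² = 0.247347 (the z-rotation phases have unit modulus)

P=0.2473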